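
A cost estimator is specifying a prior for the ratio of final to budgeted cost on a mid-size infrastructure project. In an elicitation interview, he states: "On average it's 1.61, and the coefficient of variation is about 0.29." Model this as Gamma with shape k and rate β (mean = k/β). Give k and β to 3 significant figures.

For Gamma(k, rate β): mean = k/β, variance = k/β², so CV = 1/√k.
CV = 0.29, hence k = 1/CV² = 11.9.
Then β = k/mean = 11.9/1.61 = 7.39.

k ≈ 11.9, β ≈ 7.39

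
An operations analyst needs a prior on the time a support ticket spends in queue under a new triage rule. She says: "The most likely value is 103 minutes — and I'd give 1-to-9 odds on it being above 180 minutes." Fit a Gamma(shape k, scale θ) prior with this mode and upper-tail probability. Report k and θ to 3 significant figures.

Gamma(k,θ) with k>1 has mode (k−1)θ, so θ = 103/(k−1).
Need P(X < 180) = 0.9 with θ tied to k this way. Start at k = 2, θ = 103: P(X<180) ≈ 0.521.
Too low — raise k to concentrate. Iterating converges to k ≈ 7.09.
Then θ = 103/(7.09−1) ≈ 16.9.

k ≈ 7.09, θ ≈ 16.9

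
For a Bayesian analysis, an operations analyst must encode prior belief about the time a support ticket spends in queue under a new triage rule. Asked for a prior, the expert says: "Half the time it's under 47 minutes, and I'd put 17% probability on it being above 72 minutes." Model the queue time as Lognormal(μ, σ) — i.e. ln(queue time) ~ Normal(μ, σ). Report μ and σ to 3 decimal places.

μ ≈ 3.850, σ ≈ 0.447

If T ~ Lognormal(μ,σ) then ln T ~ Normal(μ,σ), so the p-quantile of ln T is μ + z_p·σ.
ln(47) = 3.85 and ln(72) = 4.277; z_{0.5} = 0, z_{0.83} = 0.9542.
σ = (4.277 − 3.85)/(0.9542 − (0)) = 0.447.
μ = 3.85 − (0)·0.447 = 3.850.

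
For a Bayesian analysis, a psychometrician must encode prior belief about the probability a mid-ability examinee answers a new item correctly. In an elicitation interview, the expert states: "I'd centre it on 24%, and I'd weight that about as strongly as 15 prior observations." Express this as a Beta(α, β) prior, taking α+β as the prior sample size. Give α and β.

α = 3.6, β = 11.4

Under the effective-sample-size interpretation, Beta(α, β) has prior mean α/(α+β) and prior sample size α+β.
So α+β = 15 and α/(α+β) = 0.24, giving α = 0.24·15 = 3.6 and β = 15 − 3.6 = 11.4.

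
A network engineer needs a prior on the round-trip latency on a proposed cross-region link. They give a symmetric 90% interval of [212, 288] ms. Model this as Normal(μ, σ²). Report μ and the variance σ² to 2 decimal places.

μ = 250.00, σ² = 533.72

A symmetric 90% interval runs μ ± z·σ with z = 1.645.
Half-width = 38, so σ = 38/1.645 = 23.102 and σ² = 533.72.
μ is the interval midpoint, 250.00.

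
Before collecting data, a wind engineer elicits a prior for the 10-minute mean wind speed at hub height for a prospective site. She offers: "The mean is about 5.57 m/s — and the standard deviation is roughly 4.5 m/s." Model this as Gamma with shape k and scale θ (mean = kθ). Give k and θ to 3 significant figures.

k ≈ 1.53, θ ≈ 3.64

For Gamma(k, scale θ): mean = kθ, variance = kθ², so CV = 1/√k.
CV = SD/mean = 4.5/5.57 = 0.8079, hence k = 1/CV² = 1.53.
Then θ = mean/k = 5.57/1.53 = 3.64.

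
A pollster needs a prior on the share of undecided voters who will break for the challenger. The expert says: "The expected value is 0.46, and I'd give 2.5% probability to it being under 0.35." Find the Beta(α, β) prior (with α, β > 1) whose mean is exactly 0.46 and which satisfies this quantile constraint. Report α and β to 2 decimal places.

With mean 0.46 fixed, write α = 0.46s, β = 0.54s where s = α+β.
Need P(θ < 0.35) = 0.025 under Beta(0.46s, 0.54s). Normal approximation: (q−m)/√(m(1−m)/s) ≈ z_{0.025} = -1.96, so s ≈ 0.46·0.54·(-1.96)²/(0.35−0.46)² = 78.9.
At s = 78.9: P(θ<0.35) ≈ 0.023. Adjusting to match 0.025 gives s ≈ 76.00.
So α = 0.46·76.00 ≈ 34.96, β = 0.54·76.00 ≈ 41.04.

α ≈ 34.96, β ≈ 41.04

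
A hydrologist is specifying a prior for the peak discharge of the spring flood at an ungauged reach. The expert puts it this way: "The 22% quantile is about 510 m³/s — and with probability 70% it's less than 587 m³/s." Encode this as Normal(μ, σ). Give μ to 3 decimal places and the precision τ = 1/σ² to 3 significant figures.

The p-quantile of Normal(μ,σ) is μ + z_p·σ, with z_{0.22} = -0.7722 and z_{0.7} = 0.5244.
Eliminate σ: μ = (z₂·x₁ − z₁·x₂)/(z₂ − z₁) = (0.5244·510 − (-0.7722)·587)/1.297 = 555.858.
Then σ = (x₂ − x₁)/(z₂ − z₁) = (587 − 510)/1.297 = 59.386.
Precision τ = 1/σ² = 1/59.39² = 0.000284.

μ = 555.858, τ = 0.000284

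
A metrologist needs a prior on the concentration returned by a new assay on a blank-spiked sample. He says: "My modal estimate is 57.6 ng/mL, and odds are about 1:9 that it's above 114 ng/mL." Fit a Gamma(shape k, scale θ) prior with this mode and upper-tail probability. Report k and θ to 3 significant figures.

Gamma(k,θ) with k>1 has mode (k−1)θ, so θ = 57.6/(k−1).
Need P(X < 114) = 0.9 with θ tied to k this way. Start at k = 2, θ = 57.6: P(X<114) ≈ 0.588.
Too low — raise k to concentrate. Iterating converges to k ≈ 5.11.
Then θ = 57.6/(5.11−1) ≈ 14.

k ≈ 5.11, θ ≈ 14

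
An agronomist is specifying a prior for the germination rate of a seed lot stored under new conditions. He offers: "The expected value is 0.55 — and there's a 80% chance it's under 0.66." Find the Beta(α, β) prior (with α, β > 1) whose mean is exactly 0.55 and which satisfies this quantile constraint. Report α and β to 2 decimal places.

α ≈ 8.12, β ≈ 6.64

With mean 0.55 fixed, write α = 0.55s, β = 0.45s where s = α+β.
Need P(θ < 0.66) = 0.8 under Beta(0.55s, 0.45s). Normal approximation: (q−m)/√(m(1−m)/s) ≈ z_{0.8} = 0.842, so s ≈ 0.55·0.45·(0.842)²/(0.66−0.55)² = 14.5.
At s = 14.5: P(θ<0.66) ≈ 0.798. Adjusting to match 0.8 gives s ≈ 14.76.
So α = 0.55·14.76 ≈ 8.12, β = 0.45·14.76 ≈ 6.64.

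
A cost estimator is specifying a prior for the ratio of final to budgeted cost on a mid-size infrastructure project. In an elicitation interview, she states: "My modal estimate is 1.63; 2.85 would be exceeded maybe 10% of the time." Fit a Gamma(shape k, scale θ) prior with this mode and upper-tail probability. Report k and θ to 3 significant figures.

k ≈ 7.08, θ ≈ 0.268

Gamma(k,θ) with k>1 has mode (k−1)θ, so θ = 1.63/(k−1).
Need P(X < 2.85) = 0.9 with θ tied to k this way. Start at k = 2, θ = 1.63: P(X<2.85) ≈ 0.522.
Too low — raise k to concentrate. Iterating converges to k ≈ 7.08.
Then θ = 1.63/(7.08−1) ≈ 0.268.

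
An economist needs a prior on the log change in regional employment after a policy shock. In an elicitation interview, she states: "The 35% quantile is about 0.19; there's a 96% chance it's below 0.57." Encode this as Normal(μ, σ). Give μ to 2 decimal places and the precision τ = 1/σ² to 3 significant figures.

The p-quantile of Normal(μ,σ) is μ + z_p·σ, with z_{0.35} = -0.3853 and z_{0.96} = 1.751.
Eliminate σ: μ = (z₂·x₁ − z₁·x₂)/(z₂ − z₁) = (1.751·0.19 − (-0.3853)·0.57)/2.136 = 0.26.
Then σ = (x₂ − x₁)/(z₂ − z₁) = (0.57 − 0.19)/2.136 = 0.18.
Precision τ = 1/σ² = 1/0.1779² = 31.6.

μ = 0.26, τ = 31.6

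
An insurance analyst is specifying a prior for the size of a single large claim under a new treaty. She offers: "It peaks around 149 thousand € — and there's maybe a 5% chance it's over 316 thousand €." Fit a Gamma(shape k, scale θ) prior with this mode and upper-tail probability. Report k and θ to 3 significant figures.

Gamma(k,θ) with k>1 has mode (k−1)θ, so θ = 149/(k−1).
Need P(X < 316) = 0.95 with θ tied to k this way. Start at k = 2, θ = 149: P(X<316) ≈ 0.626.
Too low — raise k to concentrate. Iterating converges to k ≈ 5.88.
Then θ = 149/(5.88−1) ≈ 30.5.

k ≈ 5.88, θ ≈ 30.5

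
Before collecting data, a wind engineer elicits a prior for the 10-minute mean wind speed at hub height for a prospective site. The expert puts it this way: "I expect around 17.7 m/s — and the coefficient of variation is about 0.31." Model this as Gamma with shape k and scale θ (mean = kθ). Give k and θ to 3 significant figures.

For Gamma(k, scale θ): mean = kθ, variance = kθ², so CV = 1/√k.
CV = 0.31, hence k = 1/CV² = 10.4.
Then θ = mean/k = 17.7/10.4 = 1.7.

k ≈ 10.4, θ ≈ 1.7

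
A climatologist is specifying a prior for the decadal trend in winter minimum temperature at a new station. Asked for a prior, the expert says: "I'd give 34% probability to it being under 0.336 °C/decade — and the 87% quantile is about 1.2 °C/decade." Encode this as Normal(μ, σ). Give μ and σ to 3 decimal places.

The p-quantile of Normal(μ,σ) is μ + z_p·σ, with z_{0.34} = -0.4125 and z_{0.87} = 1.126.
Eliminate σ: μ = (z₂·x₁ − z₁·x₂)/(z₂ − z₁) = (1.126·0.336 − (-0.4125)·1.2)/1.539 = 0.568.
Then σ = (x₂ − x₁)/(z₂ − z₁) = (1.2 − 0.336)/1.539 = 0.561.

μ = 0.568, σ = 0.561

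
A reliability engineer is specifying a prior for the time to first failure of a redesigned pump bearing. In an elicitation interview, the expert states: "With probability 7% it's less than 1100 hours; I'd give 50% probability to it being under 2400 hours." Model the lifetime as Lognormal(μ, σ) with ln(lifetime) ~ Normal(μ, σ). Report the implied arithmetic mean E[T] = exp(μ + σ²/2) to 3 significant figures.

If T ~ Lognormal(μ,σ) then ln T ~ Normal(μ,σ), so the p-quantile of ln T is μ + z_p·σ.
ln(1100) = 7.003 and ln(2400) = 7.783; z_{0.07} = -1.476, z_{0.5} = 0.
σ = (7.783 − 7.003)/(0 − (-1.476)) = 0.529.
μ = 7.003 − (-1.476)·0.529 = 7.783.
E[T] = exp(μ + σ²/2) = exp(7.783 + 0.1397) = 2760 hours.

E[T] ≈ 2760 hours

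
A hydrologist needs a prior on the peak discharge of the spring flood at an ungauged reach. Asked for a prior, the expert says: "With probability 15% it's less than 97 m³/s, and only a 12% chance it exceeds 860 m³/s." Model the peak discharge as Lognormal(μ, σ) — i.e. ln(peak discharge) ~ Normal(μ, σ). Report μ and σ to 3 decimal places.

If T ~ Lognormal(μ,σ) then ln T ~ Normal(μ,σ), so the p-quantile of ln T is μ + z_p·σ.
ln(97) = 4.575 and ln(860) = 6.757; z_{0.15} = -1.036, z_{0.88} = 1.175.
σ = (6.757 − 4.575)/(1.175 − (-1.036)) = 0.987.
μ = 4.575 − (-1.036)·0.987 = 5.597.

μ ≈ 5.597, σ ≈ 0.987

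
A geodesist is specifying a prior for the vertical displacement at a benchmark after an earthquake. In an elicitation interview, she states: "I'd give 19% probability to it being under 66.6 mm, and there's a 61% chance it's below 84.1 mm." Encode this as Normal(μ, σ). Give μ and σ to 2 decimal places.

For Normal(μ,σ), the p-quantile is μ + z_p·σ. Here z_{0.19} = -0.8779, z_{0.61} = 0.2793.
So 66.6 = μ − 0.8779σ and 84.1 = μ + 0.2793σ.
Subtracting: σ = (84.1 − 66.6)/(0.2793 − (-0.8779)) = 15.12.
Then μ = 66.6 − (-0.8779)·15.12 = 79.88.

μ = 79.88, σ = 15.12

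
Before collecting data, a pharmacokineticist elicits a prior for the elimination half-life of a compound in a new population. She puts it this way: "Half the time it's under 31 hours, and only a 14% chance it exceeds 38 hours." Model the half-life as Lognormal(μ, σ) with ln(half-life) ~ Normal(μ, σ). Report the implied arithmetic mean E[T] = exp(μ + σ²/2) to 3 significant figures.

E[T] ≈ 31.6 hours

If T ~ Lognormal(μ,σ) then ln T ~ Normal(μ,σ), so the p-quantile of ln T is μ + z_p·σ.
ln(31) = 3.434 and ln(38) = 3.638; z_{0.5} = 0, z_{0.86} = 1.08.
σ = (3.638 − 3.434)/(1.08 − (0)) = 0.188.
μ = 3.434 − (0)·0.188 = 3.434.
E[T] = exp(μ + σ²/2) = exp(3.434 + 0.0178) = 31.6 hours.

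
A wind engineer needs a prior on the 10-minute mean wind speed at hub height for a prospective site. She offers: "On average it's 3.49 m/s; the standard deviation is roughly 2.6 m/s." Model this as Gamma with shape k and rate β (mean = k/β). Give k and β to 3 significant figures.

For Gamma(k, rate β): mean = k/β, variance = k/β², so CV = 1/√k.
CV = SD/mean = 2.6/3.49 = 0.745, hence k = 1/CV² = 1.8.
Then β = k/mean = 1.8/3.49 = 0.516.

k ≈ 1.8, β ≈ 0.516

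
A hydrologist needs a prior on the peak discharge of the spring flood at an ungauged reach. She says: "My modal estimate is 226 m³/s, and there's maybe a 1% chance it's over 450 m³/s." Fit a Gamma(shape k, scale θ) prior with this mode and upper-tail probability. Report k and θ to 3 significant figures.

k ≈ 11.4, θ ≈ 21.8

Gamma(k,θ) with k>1 has mode (k−1)θ, so θ = 226/(k−1).
Need P(X < 450) = 0.99 with θ tied to k this way. Start at k = 2, θ = 226: P(X<450) ≈ 0.592.
Too low — raise k to concentrate. Iterating converges to k ≈ 11.4.
Then θ = 226/(11.4−1) ≈ 21.8.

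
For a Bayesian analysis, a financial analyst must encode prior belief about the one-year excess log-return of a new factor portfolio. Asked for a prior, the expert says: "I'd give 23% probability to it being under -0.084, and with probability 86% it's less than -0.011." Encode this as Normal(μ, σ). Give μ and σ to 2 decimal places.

The p-quantile of Normal(μ,σ) is μ + z_p·σ, with z_{0.23} = -0.7388 and z_{0.86} = 1.08.
Eliminate σ: μ = (z₂·x₁ − z₁·x₂)/(z₂ − z₁) = (1.08·-0.084 − (-0.7388)·-0.011)/1.819 = -0.05.
Then σ = (x₂ − x₁)/(z₂ − z₁) = (-0.011 − -0.084)/1.819 = 0.04.

μ = -0.05, σ = 0.04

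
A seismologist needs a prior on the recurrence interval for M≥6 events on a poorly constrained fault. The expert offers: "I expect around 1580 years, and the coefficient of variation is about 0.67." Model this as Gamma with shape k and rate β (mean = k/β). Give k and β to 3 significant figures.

k ≈ 2.23, β ≈ 0.00141

For Gamma(k, rate β): mean = k/β, variance = k/β², so CV = 1/√k.
CV = 0.67, hence k = 1/CV² = 2.23.
Then β = k/mean = 2.23/1580 = 0.00141.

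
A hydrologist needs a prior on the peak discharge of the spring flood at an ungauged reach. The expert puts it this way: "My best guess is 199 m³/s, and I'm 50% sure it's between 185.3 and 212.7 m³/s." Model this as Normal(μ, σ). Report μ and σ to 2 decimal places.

μ = 199.00, σ = 20.31

A symmetric 50% interval runs μ ± z·σ with z = 0.6745.
Half-width = 13.7, so σ = 13.7/0.6745 = 20.31.
μ is the stated best guess, 199.00.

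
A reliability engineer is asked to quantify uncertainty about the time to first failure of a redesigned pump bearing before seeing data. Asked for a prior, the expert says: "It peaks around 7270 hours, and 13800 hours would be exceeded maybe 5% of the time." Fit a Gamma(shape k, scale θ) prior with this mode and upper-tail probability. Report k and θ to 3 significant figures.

Gamma(k,θ) with k>1 has mode (k−1)θ, so θ = 7270/(k−1).
Need P(X < 13800) = 0.95 with θ tied to k this way. Start at k = 2, θ = 7270: P(X<13800) ≈ 0.566.
Too low — raise k to concentrate. Iterating converges to k ≈ 7.77.
Then θ = 7270/(7.77−1) ≈ 1070.

k ≈ 7.77, θ ≈ 1070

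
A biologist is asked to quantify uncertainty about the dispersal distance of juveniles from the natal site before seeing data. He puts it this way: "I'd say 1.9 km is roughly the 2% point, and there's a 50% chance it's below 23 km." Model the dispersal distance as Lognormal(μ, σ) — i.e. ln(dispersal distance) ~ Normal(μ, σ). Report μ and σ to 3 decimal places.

μ ≈ 3.135, σ ≈ 1.214

If T ~ Lognormal(μ,σ) then ln T ~ Normal(μ,σ), so the p-quantile of ln T is μ + z_p·σ.
ln(1.9) = 0.6419 and ln(23) = 3.135; z_{0.02} = -2.054, z_{0.5} = 0.
σ = (3.135 − 0.6419)/(0 − (-2.054)) = 1.214.
μ = 0.6419 − (-2.054)·1.214 = 3.135.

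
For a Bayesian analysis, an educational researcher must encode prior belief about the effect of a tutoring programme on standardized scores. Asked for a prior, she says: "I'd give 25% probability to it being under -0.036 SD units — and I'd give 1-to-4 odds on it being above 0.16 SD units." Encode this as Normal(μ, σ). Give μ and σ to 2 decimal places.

μ = 0.05, σ = 0.13

The p-quantile of Normal(μ,σ) is μ + z_p·σ, with z_{0.25} = -0.6745 and z_{0.8} = 0.8416.
Eliminate σ: μ = (z₂·x₁ − z₁·x₂)/(z₂ − z₁) = (0.8416·-0.036 − (-0.6745)·0.16)/1.516 = 0.05.
Then σ = (x₂ − x₁)/(z₂ − z₁) = (0.16 − -0.036)/1.516 = 0.13.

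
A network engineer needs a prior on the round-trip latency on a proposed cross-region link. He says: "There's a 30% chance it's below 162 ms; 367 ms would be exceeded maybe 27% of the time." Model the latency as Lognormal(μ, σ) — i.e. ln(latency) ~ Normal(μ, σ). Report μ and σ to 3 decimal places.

μ ≈ 5.465, σ ≈ 0.719

If T ~ Lognormal(μ,σ) then ln T ~ Normal(μ,σ), so the p-quantile of ln T is μ + z_p·σ.
ln(162) = 5.088 and ln(367) = 5.905; z_{0.3} = -0.5244, z_{0.73} = 0.6128.
σ = (5.905 − 5.088)/(0.6128 − (-0.5244)) = 0.719.
μ = 5.088 − (-0.5244)·0.719 = 5.465.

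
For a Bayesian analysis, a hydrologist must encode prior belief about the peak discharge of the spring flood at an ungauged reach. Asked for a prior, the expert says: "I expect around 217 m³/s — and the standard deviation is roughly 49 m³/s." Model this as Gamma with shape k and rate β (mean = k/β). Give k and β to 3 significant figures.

For Gamma(k, rate β): mean = k/β, variance = k/β², so CV = 1/√k.
CV = SD/mean = 49/217 = 0.2258, hence k = 1/CV² = 19.6.
Then β = k/mean = 19.6/217 = 0.0904.

k ≈ 19.6, β ≈ 0.0904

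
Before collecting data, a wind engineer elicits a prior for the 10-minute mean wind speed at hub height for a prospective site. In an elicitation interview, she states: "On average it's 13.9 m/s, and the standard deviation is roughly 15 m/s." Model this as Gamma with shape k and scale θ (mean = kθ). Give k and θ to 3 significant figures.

k ≈ 0.859, θ ≈ 16.2

For Gamma(k, scale θ): mean = kθ, variance = kθ², so CV = 1/√k.
CV = SD/mean = 15/13.9 = 1.079, hence k = 1/CV² = 0.859.
Then θ = mean/k = 13.9/0.859 = 16.2.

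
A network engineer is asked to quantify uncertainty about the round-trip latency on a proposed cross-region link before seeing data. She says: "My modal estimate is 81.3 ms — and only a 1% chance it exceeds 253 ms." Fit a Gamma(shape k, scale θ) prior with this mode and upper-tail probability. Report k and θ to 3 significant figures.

k ≈ 4.46, θ ≈ 23.5

Gamma(k,θ) with k>1 has mode (k−1)θ, so θ = 81.3/(k−1).
Need P(X < 253) = 0.99 with θ tied to k this way. Start at k = 2, θ = 81.3: P(X<253) ≈ 0.817.
Too low — raise k to concentrate. Iterating converges to k ≈ 4.46.
Then θ = 81.3/(4.46−1) ≈ 23.5.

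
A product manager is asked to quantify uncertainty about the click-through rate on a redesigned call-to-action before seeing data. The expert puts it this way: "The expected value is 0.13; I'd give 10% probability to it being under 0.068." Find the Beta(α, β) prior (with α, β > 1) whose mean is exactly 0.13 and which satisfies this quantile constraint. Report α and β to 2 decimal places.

With mean 0.13 fixed, write α = 0.13s, β = 0.87s where s = α+β.
Need P(θ < 0.068) = 0.1 under Beta(0.13s, 0.87s). Normal approximation: (q−m)/√(m(1−m)/s) ≈ z_{0.1} = -1.28, so s ≈ 0.13·0.87·(-1.28)²/(0.068−0.13)² = 48.3.
At s = 48.3: P(θ<0.068) ≈ 0.078. Adjusting to match 0.1 gives s ≈ 40.80.
So α = 0.13·40.80 ≈ 5.30, β = 0.87·40.80 ≈ 35.49.

α ≈ 5.30, β ≈ 35.49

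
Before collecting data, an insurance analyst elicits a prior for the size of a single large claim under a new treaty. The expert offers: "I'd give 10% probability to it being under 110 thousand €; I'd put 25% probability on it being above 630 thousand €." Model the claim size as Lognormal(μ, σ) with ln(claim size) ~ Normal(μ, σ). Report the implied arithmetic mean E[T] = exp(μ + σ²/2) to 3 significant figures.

E[T] ≈ 514 thousand €

If T ~ Lognormal(μ,σ) then ln T ~ Normal(μ,σ), so the p-quantile of ln T is μ + z_p·σ.
ln(110) = 4.7 and ln(630) = 6.446; z_{0.1} = -1.282, z_{0.75} = 0.6745.
σ = (6.446 − 4.7)/(0.6745 − (-1.282)) = 0.892.
μ = 4.7 − (-1.282)·0.892 = 5.844.
E[T] = exp(μ + σ²/2) = exp(5.844 + 0.3980) = 514 thousand €.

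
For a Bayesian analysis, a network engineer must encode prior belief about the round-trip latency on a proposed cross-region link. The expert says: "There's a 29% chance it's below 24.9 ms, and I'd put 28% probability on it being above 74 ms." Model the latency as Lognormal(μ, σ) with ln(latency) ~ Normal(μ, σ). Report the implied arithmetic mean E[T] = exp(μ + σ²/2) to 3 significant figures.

If T ~ Lognormal(μ,σ) then ln T ~ Normal(μ,σ), so the p-quantile of ln T is μ + z_p·σ.
ln(24.9) = 3.215 and ln(74) = 4.304; z_{0.29} = -0.5534, z_{0.72} = 0.5828.
σ = (4.304 − 3.215)/(0.5828 − (-0.5534)) = 0.959.
μ = 3.215 − (-0.5534)·0.959 = 3.745.
E[T] = exp(μ + σ²/2) = exp(3.745 + 0.4595) = 67 ms.

E[T] ≈ 67 ms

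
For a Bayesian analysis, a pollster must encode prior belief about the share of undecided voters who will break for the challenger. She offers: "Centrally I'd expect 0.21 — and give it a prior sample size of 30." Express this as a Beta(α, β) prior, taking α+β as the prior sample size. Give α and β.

α = 6.3, β = 23.7

Under the effective-sample-size interpretation, Beta(α, β) has prior mean α/(α+β) and prior sample size α+β.
So α+β = 30 and α/(α+β) = 0.21, giving α = 0.21·30 = 6.3 and β = 30 − 6.3 = 23.7.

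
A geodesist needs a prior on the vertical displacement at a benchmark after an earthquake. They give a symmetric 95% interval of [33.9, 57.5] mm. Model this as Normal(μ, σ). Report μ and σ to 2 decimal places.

A symmetric 95% interval runs μ ± z·σ with z = 1.96.
Half-width = 11.8, so σ = 11.8/1.96 = 6.02.
μ is the interval midpoint, 45.70.

μ = 45.70, σ = 6.02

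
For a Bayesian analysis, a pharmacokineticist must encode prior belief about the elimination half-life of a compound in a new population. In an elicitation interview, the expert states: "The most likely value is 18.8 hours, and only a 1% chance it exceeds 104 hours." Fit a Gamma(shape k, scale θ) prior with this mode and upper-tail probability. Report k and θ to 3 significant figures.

Gamma(k,θ) with k>1 has mode (k−1)θ, so θ = 18.8/(k−1).
Need P(X < 104) = 0.99 with θ tied to k this way. Start at k = 2, θ = 18.8: P(X<104) ≈ 0.974.
Too low — raise k to concentrate. Iterating converges to k ≈ 2.3.
Then θ = 18.8/(2.3−1) ≈ 14.5.

k ≈ 2.3, θ ≈ 14.5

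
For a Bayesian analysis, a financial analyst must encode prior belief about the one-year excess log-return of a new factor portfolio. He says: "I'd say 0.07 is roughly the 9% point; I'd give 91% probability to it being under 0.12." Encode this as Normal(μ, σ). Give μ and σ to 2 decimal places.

μ = 0.10, σ = 0.02

For Normal(μ,σ), the p-quantile is μ + z_p·σ. Here z_{0.09} = -1.341, z_{0.91} = 1.341.
So 0.07 = μ − 1.341σ and 0.12 = μ + 1.341σ.
Subtracting: σ = (0.12 − 0.07)/(1.341 − (-1.341)) = 0.02.
Then μ = 0.07 − (-1.341)·0.02 = 0.10.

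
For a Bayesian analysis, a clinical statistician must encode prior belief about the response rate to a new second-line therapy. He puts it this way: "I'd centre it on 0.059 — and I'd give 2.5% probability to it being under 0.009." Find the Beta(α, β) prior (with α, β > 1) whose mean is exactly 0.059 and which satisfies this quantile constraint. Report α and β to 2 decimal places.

With mean 0.059 fixed, write α = 0.059s, β = 0.941s where s = α+β.
Need P(θ < 0.009) = 0.025 under Beta(0.059s, 0.941s). Normal approximation: (q−m)/√(m(1−m)/s) ≈ z_{0.025} = -1.96, so s ≈ 0.059·0.941·(-1.96)²/(0.009−0.059)² = 85.3.
At s = 85.3: P(θ<0.009) ≈ 0.001. Adjusting to match 0.025 gives s ≈ 38.59.
So α = 0.059·38.59 ≈ 2.28, β = 0.941·38.59 ≈ 36.31.

α ≈ 2.28, β ≈ 36.31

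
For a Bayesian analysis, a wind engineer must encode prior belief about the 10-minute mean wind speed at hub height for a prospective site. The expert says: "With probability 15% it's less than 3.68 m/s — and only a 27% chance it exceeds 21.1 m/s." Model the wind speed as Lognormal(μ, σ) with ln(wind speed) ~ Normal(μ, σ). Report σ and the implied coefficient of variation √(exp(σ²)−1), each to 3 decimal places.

If T ~ Lognormal(μ,σ) then ln T ~ Normal(μ,σ), so the p-quantile of ln T is μ + z_p·σ.
ln(3.68) = 1.303 and ln(21.1) = 3.049; z_{0.15} = -1.036, z_{0.73} = 0.6128.
σ = (3.049 − 1.303)/(0.6128 − (-1.036)) = 1.059.
μ = 1.303 − (-1.036)·1.059 = 2.400.
CV = √(exp(σ²)−1) = √(exp(1.1212)−1) = 1.438.

σ ≈ 1.059, CV ≈ 1.438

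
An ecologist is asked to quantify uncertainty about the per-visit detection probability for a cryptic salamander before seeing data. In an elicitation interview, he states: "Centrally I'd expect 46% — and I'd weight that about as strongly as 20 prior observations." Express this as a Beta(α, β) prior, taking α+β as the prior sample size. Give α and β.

Under the effective-sample-size interpretation, Beta(α, β) has prior mean α/(α+β) and prior sample size α+β.
So α+β = 20 and α/(α+β) = 0.46, giving α = 0.46·20 = 9.2 and β = 20 − 9.2 = 10.8.

α = 9.2, β = 10.8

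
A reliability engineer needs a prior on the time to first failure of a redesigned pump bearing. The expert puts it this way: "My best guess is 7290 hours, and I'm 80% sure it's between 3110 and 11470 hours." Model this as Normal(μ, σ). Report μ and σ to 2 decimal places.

A symmetric 80% interval runs μ ± z·σ with z = 1.282.
Half-width = 4180, so σ = 4180/1.282 = 3261.67.
μ is the stated best guess, 7290.00.

μ = 7290.00, σ = 3261.67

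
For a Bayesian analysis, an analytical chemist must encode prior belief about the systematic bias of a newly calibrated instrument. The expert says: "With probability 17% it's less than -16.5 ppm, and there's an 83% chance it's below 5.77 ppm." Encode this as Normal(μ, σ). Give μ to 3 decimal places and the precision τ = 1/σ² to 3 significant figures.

μ = -5.365, τ = 0.00734

For Normal(μ,σ), the p-quantile is μ + z_p·σ. Here z_{0.17} = -0.9542, z_{0.83} = 0.9542.
So -16.5 = μ − 0.9542σ and 5.77 = μ + 0.9542σ.
Subtracting: σ = (5.77 − -16.5)/(0.9542 − (-0.9542)) = 11.670.
Then μ = -16.5 − (-0.9542)·11.670 = -5.365.
Precision τ = 1/σ² = 1/11.67² = 0.00734.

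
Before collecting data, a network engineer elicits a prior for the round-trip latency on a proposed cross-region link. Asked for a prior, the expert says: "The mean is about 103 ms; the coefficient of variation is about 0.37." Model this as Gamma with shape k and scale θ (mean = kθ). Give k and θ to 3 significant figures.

k ≈ 7.3, θ ≈ 14.1

For Gamma(k, scale θ): mean = kθ, variance = kθ², so CV = 1/√k.
CV = 0.37, hence k = 1/CV² = 7.3.
Then θ = mean/k = 103/7.3 = 14.1.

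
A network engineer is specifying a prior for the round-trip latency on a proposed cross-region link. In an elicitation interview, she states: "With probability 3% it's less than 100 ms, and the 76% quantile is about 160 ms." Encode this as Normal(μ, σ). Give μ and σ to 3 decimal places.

μ = 143.619, σ = 23.192

For Normal(μ,σ), the p-quantile is μ + z_p·σ. Here z_{0.03} = -1.881, z_{0.76} = 0.7063.
So 100 = μ − 1.881σ and 160 = μ + 0.7063σ.
Subtracting: σ = (160 − 100)/(0.7063 − (-1.881)) = 23.192.
Then μ = 100 − (-1.881)·23.192 = 143.619.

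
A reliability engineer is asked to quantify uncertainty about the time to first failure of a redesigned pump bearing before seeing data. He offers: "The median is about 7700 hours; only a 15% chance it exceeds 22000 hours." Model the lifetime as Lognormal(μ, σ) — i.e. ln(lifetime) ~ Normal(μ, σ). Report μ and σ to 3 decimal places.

If T ~ Lognormal(μ,σ) then ln T ~ Normal(μ,σ), so the p-quantile of ln T is μ + z_p·σ.
ln(7700) = 8.949 and ln(22000) = 9.999; z_{0.5} = 0, z_{0.85} = 1.036.
σ = (9.999 − 8.949)/(1.036 − (0)) = 1.013.
μ = 8.949 − (0)·1.013 = 8.949.

μ ≈ 8.949, σ ≈ 1.013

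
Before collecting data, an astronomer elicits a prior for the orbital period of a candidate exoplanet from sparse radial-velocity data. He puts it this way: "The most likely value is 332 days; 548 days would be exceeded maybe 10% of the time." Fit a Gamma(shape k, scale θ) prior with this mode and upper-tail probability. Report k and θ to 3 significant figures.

Gamma(k,θ) with k>1 has mode (k−1)θ, so θ = 332/(k−1).
Need P(X < 548) = 0.9 with θ tied to k this way. Start at k = 2, θ = 332: P(X<548) ≈ 0.491.
Too low — raise k to concentrate. Iterating converges to k ≈ 8.51.
Then θ = 332/(8.51−1) ≈ 44.2.

k ≈ 8.51, θ ≈ 44.2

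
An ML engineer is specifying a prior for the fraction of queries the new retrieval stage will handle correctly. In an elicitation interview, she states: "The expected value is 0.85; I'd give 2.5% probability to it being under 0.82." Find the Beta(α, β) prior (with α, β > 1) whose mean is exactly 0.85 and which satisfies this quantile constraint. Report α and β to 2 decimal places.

α ≈ 497.77, β ≈ 87.84

With mean 0.85 fixed, write α = 0.85s, β = 0.15s where s = α+β.
Need P(θ < 0.82) = 0.025 under Beta(0.85s, 0.15s). Normal approximation: (q−m)/√(m(1−m)/s) ≈ z_{0.025} = -1.96, so s ≈ 0.85·0.15·(-1.96)²/(0.82−0.85)² = 544.2.
At s = 544.2: P(θ<0.82) ≈ 0.029. Adjusting to match 0.025 gives s ≈ 585.62.
So α = 0.85·585.62 ≈ 497.77, β = 0.15·585.62 ≈ 87.84.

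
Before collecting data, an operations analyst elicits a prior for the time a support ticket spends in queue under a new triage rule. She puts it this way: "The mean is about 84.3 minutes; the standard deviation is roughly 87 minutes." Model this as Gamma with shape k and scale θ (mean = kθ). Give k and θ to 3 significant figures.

For Gamma(k, scale θ): mean = kθ, variance = kθ², so CV = 1/√k.
CV = SD/mean = 87/84.3 = 1.032, hence k = 1/CV² = 0.939.
Then θ = mean/k = 84.3/0.939 = 89.8.

k ≈ 0.939, θ ≈ 89.8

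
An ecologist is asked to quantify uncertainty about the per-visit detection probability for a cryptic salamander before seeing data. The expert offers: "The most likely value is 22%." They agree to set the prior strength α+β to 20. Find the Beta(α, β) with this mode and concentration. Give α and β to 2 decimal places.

α = 4.96, β = 15.04

For α,β > 1 the Beta mode is (α−1)/(α+β−2). With α+β = 20, the mode is (α−1)/18.
Set (α−1)/18 = 0.22 → α = 1 + 0.22·18 = 4.96.
β = 20 − α = 15.04.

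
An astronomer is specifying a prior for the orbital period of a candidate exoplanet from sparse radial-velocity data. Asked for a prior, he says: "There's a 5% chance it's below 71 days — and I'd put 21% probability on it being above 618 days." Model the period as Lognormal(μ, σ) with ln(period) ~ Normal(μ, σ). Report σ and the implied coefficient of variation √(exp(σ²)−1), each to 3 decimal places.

σ ≈ 0.883, CV ≈ 1.086

If T ~ Lognormal(μ,σ) then ln T ~ Normal(μ,σ), so the p-quantile of ln T is μ + z_p·σ.
ln(71) = 4.263 and ln(618) = 6.426; z_{0.05} = -1.645, z_{0.79} = 0.8064.
σ = (6.426 − 4.263)/(0.8064 − (-1.645)) = 0.883.
μ = 4.263 − (-1.645)·0.883 = 5.715.
CV = √(exp(σ²)−1) = √(exp(0.7792)−1) = 1.086.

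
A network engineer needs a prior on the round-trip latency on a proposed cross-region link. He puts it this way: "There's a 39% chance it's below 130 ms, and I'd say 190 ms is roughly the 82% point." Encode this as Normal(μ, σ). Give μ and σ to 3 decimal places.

μ = 144.028, σ = 50.222

The p-quantile of Normal(μ,σ) is μ + z_p·σ, with z_{0.39} = -0.2793 and z_{0.82} = 0.9154.
Eliminate σ: μ = (z₂·x₁ − z₁·x₂)/(z₂ − z₁) = (0.9154·130 − (-0.2793)·190)/1.195 = 144.028.
Then σ = (x₂ − x₁)/(z₂ − z₁) = (190 − 130)/1.195 = 50.222.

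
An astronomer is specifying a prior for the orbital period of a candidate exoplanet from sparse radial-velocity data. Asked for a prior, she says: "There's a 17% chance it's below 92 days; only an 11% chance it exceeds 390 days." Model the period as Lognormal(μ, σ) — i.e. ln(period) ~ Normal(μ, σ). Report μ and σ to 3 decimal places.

μ ≈ 5.154, σ ≈ 0.662

If T ~ Lognormal(μ,σ) then ln T ~ Normal(μ,σ), so the p-quantile of ln T is μ + z_p·σ.
ln(92) = 4.522 and ln(390) = 5.966; z_{0.17} = -0.9542, z_{0.89} = 1.227.
σ = (5.966 − 4.522)/(1.227 − (-0.9542)) = 0.662.
μ = 4.522 − (-0.9542)·0.662 = 5.154.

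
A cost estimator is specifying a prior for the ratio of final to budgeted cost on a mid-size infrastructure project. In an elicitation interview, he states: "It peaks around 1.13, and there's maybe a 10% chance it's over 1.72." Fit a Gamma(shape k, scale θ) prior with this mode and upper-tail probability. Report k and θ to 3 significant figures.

k ≈ 11.6, θ ≈ 0.107

Gamma(k,θ) with k>1 has mode (k−1)θ, so θ = 1.13/(k−1).
Need P(X < 1.72) = 0.9 with θ tied to k this way. Start at k = 2, θ = 1.13: P(X<1.72) ≈ 0.450.
Too low — raise k to concentrate. Iterating converges to k ≈ 11.6.
Then θ = 1.13/(11.6−1) ≈ 0.107.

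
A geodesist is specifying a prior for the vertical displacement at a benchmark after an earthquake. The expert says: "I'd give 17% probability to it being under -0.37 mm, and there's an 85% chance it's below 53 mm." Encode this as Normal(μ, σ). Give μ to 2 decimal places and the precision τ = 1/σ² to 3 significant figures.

The p-quantile of Normal(μ,σ) is μ + z_p·σ, with z_{0.17} = -0.9542 and z_{0.85} = 1.036.
Eliminate σ: μ = (z₂·x₁ − z₁·x₂)/(z₂ − z₁) = (1.036·-0.37 − (-0.9542)·53)/1.991 = 25.21.
Then σ = (x₂ − x₁)/(z₂ − z₁) = (53 − -0.37)/1.991 = 26.81.
Precision τ = 1/σ² = 1/26.81² = 0.00139.

μ = 25.21, τ = 0.00139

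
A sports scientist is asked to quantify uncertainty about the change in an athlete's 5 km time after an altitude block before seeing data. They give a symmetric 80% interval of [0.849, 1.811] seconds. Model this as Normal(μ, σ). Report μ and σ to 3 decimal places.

μ = 1.330, σ = 0.375

A symmetric 80% interval runs μ ± z·σ with z = 1.282.
Half-width = 0.481, so σ = 0.481/1.282 = 0.375.
μ is the interval midpoint, 1.330.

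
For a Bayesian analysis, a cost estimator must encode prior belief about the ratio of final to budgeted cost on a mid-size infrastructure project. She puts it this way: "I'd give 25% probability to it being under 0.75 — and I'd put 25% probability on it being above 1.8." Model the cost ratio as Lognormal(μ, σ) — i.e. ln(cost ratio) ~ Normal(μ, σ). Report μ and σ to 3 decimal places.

μ ≈ 0.150, σ ≈ 0.649

If T ~ Lognormal(μ,σ) then ln T ~ Normal(μ,σ), so the p-quantile of ln T is μ + z_p·σ.
ln(0.75) = -0.2877 and ln(1.8) = 0.5878; z_{0.25} = -0.6745, z_{0.75} = 0.6745.
σ = (0.5878 − -0.2877)/(0.6745 − (-0.6745)) = 0.649.
μ = -0.2877 − (-0.6745)·0.649 = 0.150.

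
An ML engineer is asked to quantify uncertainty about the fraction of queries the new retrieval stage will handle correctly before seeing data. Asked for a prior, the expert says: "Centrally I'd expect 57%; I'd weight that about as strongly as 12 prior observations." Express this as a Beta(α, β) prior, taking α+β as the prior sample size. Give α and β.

α = 6.84, β = 5.16

Under the effective-sample-size interpretation, Beta(α, β) has prior mean α/(α+β) and prior sample size α+β.
So α+β = 12 and α/(α+β) = 0.57, giving α = 0.57·12 = 6.84 and β = 12 − 6.84 = 5.16.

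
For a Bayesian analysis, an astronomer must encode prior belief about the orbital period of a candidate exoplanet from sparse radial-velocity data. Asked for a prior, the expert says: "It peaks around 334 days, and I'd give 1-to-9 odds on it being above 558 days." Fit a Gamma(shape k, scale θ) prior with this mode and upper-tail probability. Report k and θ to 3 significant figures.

k ≈ 8.17, θ ≈ 46.6

Gamma(k,θ) with k>1 has mode (k−1)θ, so θ = 334/(k−1).
Need P(X < 558) = 0.9 with θ tied to k this way. Start at k = 2, θ = 334: P(X<558) ≈ 0.498.
Too low — raise k to concentrate. Iterating converges to k ≈ 8.17.
Then θ = 334/(8.17−1) ≈ 46.6.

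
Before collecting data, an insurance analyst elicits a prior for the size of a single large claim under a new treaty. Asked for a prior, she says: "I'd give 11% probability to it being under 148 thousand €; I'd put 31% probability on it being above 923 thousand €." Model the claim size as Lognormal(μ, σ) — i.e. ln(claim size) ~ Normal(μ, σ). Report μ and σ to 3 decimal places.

μ ≈ 6.301, σ ≈ 1.063

If T ~ Lognormal(μ,σ) then ln T ~ Normal(μ,σ), so the p-quantile of ln T is μ + z_p·σ.
ln(148) = 4.997 and ln(923) = 6.828; z_{0.11} = -1.227, z_{0.69} = 0.4959.
σ = (6.828 − 4.997)/(0.4959 − (-1.227)) = 1.063.
μ = 4.997 − (-1.227)·1.063 = 6.301.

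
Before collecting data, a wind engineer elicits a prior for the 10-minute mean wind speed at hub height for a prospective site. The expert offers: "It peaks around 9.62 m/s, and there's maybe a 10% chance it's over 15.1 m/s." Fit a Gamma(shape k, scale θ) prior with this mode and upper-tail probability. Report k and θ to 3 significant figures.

k ≈ 10.2, θ ≈ 1.04

Gamma(k,θ) with k>1 has mode (k−1)θ, so θ = 9.62/(k−1).
Need P(X < 15.1) = 0.9 with θ tied to k this way. Start at k = 2, θ = 9.62: P(X<15.1) ≈ 0.465.
Too low — raise k to concentrate. Iterating converges to k ≈ 10.2.
Then θ = 9.62/(10.2−1) ≈ 1.04.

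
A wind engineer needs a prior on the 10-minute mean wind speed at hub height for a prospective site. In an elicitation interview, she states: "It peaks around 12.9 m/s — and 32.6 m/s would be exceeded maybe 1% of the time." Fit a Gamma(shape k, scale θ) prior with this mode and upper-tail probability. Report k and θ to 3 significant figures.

Gamma(k,θ) with k>1 has mode (k−1)θ, so θ = 12.9/(k−1).
Need P(X < 32.6) = 0.99 with θ tied to k this way. Start at k = 2, θ = 12.9: P(X<32.6) ≈ 0.718.
Too low — raise k to concentrate. Iterating converges to k ≈ 6.45.
Then θ = 12.9/(6.45−1) ≈ 2.37.

k ≈ 6.45, θ ≈ 2.37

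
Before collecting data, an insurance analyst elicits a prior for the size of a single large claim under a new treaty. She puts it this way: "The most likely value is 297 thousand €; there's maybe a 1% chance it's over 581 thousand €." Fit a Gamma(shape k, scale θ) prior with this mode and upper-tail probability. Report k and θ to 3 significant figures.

Gamma(k,θ) with k>1 has mode (k−1)θ, so θ = 297/(k−1).
Need P(X < 581) = 0.99 with θ tied to k this way. Start at k = 2, θ = 297: P(X<581) ≈ 0.582.
Too low — raise k to concentrate. Iterating converges to k ≈ 12.
Then θ = 297/(12−1) ≈ 27.1.

k ≈ 12, θ ≈ 27.1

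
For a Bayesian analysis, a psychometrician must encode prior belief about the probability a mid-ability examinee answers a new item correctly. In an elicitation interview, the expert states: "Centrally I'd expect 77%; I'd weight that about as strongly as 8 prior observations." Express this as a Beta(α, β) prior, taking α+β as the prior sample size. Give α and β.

α = 6.16, β = 1.84

Under the effective-sample-size interpretation, Beta(α, β) has prior mean α/(α+β) and prior sample size α+β.
So α+β = 8 and α/(α+β) = 0.77, giving α = 0.77·8 = 6.16 and β = 8 − 6.16 = 1.84.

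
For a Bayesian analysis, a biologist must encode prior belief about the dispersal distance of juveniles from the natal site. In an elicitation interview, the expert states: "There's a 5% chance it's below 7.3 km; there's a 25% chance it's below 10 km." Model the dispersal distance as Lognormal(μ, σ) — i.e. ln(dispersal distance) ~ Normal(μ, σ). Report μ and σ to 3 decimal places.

μ ≈ 2.521, σ ≈ 0.324

If T ~ Lognormal(μ,σ) then ln T ~ Normal(μ,σ), so the p-quantile of ln T is μ + z_p·σ.
ln(7.3) = 1.988 and ln(10) = 2.303; z_{0.05} = -1.645, z_{0.25} = -0.6745.
σ = (2.303 − 1.988)/(-0.6745 − (-1.645)) = 0.324.
μ = 1.988 − (-1.645)·0.324 = 2.521.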